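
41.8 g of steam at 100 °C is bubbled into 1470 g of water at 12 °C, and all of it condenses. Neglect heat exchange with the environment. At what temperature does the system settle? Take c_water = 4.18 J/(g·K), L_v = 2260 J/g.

T_f ≈ 29.4 °C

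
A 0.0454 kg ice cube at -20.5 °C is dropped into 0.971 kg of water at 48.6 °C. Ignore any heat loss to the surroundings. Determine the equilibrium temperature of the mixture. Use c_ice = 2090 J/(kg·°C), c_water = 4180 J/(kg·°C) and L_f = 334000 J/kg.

T_f ≈ 42.4 °C

Let T be the final temperature. ΣQ_i = 0:
ice -20.5→0 °C: 0.0454·2090·20.5 = 1945.2; fusion: m_ice L_f = 0.0454·334000 = 15164; warm the meltwater: 189.77 T; water cools: 0.971·4180·(T − 48.6) = 4058.8(T − 48.6)
4248.6 T = 197257 − 17109 = 180148
T ≈ 42.40 °C (positive, so assuming full melt was valid).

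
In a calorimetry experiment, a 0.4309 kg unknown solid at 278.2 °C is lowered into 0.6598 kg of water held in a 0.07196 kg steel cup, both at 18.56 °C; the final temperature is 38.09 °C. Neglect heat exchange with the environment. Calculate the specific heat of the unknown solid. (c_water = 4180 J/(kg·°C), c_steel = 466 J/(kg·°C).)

Heat gained plus heat lost sum to zero:
0.4309·c·(38.09 − 278.2) + 0.6598·4180·(38.09 − 18.56) + 0.07196·466·(38.09 − 18.56) = 0
-103.46 c = -54518
c = -54518/-103.46 ≈ 526.9 J/(kg·°C)

c ≈ 527 J/(kg·°C)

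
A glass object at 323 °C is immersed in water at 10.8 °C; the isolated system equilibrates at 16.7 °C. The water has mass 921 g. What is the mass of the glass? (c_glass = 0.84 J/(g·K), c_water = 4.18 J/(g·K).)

Net heat exchanged in the isolated system is zero:
m×0.84×(16.7 − 323) + 921×4.18×(16.7 − 10.8) = 0
-257.29 m = -22714
m = -22714/-257.29 ≈ 88.28 g

m ≈ 88.3 g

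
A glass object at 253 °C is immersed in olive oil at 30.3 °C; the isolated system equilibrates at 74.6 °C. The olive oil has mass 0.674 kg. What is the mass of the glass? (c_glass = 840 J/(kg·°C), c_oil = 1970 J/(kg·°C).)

Conservation of energy gives ΣQ = 0:
m·840·(74.6 − 253) + 0.674·1970·(74.6 − 30.3) = 0
-149856 m = -58821
m = -58821/-149856 ≈ 0.3925 kg

m ≈ 0.393 kg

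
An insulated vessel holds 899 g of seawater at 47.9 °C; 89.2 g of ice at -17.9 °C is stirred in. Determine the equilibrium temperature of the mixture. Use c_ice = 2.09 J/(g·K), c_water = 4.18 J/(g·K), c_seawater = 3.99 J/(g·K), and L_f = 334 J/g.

T_f ≈ 35.0 °C

Let T be the final temperature. ΣQ_i = 0:
ice -17.9→0 °C: 89.2·2.09·17.9 = 3337.1
  melt ice: 89.2·334 = 29793
  warm the meltwater: 372.86 T
  seawater: 3587(T − 47.9)
3959.9 T = 171818 − 33130 = 138688
T ≈ 35.02 °C. Since T > 0 °C, the all-ice-melts assumption holds.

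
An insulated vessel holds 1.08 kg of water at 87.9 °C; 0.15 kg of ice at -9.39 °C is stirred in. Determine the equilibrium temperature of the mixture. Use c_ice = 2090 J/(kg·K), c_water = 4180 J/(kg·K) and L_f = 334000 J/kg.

Energy balance with sensible and latent terms:
warm ice to 0 °C: 0.15·2090·(0 − (-9.39)) = 2943.8; melt ice: 0.15·334000 = 50100; meltwater 0→T: 0.15·4180·T = 627 T; water: 4514.4(T − 87.9)
5141.4 T = 396816 − 53044 = 343772
T ≈ 66.86 °C (positive, so assuming full melt was valid).

T_f ≈ 66.9 °C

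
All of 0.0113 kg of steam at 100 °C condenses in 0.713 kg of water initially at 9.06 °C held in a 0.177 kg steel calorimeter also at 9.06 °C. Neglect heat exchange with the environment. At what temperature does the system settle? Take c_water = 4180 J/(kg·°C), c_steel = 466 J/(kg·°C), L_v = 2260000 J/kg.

T_f ≈ 18.7 °C

Energy balance with sensible and latent terms:
latent heat released on condensation: 0.0113·2260000 = 25538; condensed water 100 °C→T: 47.23(T − 100); water warms: 0.713·4180·(T − 9.06) = 2980.3(T − 9.06); steel cup: 0.177·466·(T − 9.06) = 82.48(T − 9.06)
3110.1 T = 25538 + 4723.4 + 27749 = 58011
T ≈ 18.65 °C, under the boiling point, so the assumption holds.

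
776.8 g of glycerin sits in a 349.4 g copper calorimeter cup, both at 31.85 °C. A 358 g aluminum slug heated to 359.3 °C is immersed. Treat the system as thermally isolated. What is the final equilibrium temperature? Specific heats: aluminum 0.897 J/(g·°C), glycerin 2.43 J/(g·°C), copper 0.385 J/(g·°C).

Let T be the final temperature. ΣQ_i = 0:
358×0.897×(T − 359.3) + 776.8×2.43×(T − 31.85) + 349.4×0.385×(T − 31.85) = 0
321.13(T − 359.3) + 1887.6(T − 31.85) + 134.52(T − 31.85) = 0
(321.13 + 1887.6 + 134.52) T = 321.13×359.3 + 1887.6×31.85 + 134.52×31.85
T = 179786 / 2343.3 = 76.7 °C

T_f ≈ 76.7 °C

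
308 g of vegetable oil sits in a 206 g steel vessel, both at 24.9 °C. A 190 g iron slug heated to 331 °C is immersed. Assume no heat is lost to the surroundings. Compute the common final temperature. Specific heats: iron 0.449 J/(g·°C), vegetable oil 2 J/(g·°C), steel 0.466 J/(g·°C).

T_f ≈ 57.7 °C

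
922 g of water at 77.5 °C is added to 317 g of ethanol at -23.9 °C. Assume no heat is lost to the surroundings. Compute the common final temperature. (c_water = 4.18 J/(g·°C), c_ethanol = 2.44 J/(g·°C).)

T_f ≈ 60.6 °C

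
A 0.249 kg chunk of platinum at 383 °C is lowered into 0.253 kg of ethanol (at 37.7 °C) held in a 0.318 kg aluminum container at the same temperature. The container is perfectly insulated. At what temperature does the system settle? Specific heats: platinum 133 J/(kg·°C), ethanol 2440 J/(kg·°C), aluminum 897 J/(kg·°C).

T_f = Σ m_i c_i T_i / Σ m_i c_i:
T_f = (33.12×383 + 617.32×37.7 + 285.25×37.7) / (33.12 + 617.32 + 285.25)
    = 46711 / 935.68 ≈ 49.92 °C

T_f ≈ 49.9 °C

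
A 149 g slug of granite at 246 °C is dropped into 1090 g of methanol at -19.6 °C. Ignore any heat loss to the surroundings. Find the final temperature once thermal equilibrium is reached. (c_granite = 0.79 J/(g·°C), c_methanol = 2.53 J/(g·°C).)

T_f ≈ -8.7 °C

Taking heat into each body as positive, Σ m c ΔT = 0:
149·0.79·(T − 246) + 1090·2.53·(T − (-19.6)) = 0
117.71(T − 246) + 2757.7(T − (-19.6)) = 0
(117.71 + 2757.7) T = 117.71·246 + 2757.7·(-19.6)
T = -25094/2875.4 ≈ -8.73 °C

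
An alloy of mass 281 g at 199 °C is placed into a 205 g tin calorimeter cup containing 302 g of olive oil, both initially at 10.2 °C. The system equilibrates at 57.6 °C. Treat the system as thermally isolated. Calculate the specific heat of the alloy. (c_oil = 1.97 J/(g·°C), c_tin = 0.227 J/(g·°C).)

c ≈ 0.765 J/(g·°C)

Net heat exchanged in the isolated system is zero:
281×c×(57.6 − 199) + 302×1.97×(57.6 − 10.2) + 205×0.227×(57.6 − 10.2) = 0
-39733 c = -30406
c = -30406/-39733 ≈ 0.7652 J/(g·°C)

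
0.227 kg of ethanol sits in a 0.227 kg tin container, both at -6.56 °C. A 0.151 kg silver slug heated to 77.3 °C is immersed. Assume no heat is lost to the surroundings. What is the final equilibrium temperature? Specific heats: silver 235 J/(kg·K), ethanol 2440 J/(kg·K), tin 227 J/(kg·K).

T_f = Σ m_i c_i T_i / Σ m_i c_i:
T_f = (35.48·77.3 + 553.88·(-6.56) + 51.53·(-6.56)) / (35.48 + 553.88 + 51.53)
    = -1228.5 / 640.89 ≈ -1.92 °C

T_f ≈ -1.9 °C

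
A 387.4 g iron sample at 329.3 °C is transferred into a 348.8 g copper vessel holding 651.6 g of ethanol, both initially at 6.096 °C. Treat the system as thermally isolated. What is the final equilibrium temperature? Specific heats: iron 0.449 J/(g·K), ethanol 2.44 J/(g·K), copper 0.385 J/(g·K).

T_f ≈ 35.7 °C

Net heat exchanged in the isolated system is zero:
387.4*0.449*(T − 329.3) + 651.6*2.44*(T − 6.096) + 348.8*0.385*(T − 6.096) = 0
173.94(T − 329.3) + 1589.9(T − 6.096) + 134.29(T − 6.096) = 0
1898.1 T = 67790
T ≈ 35.71 °C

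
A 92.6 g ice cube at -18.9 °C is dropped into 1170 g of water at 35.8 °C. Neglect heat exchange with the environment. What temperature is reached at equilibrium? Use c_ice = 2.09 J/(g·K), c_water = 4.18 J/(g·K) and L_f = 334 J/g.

T_f ≈ 26.6 °C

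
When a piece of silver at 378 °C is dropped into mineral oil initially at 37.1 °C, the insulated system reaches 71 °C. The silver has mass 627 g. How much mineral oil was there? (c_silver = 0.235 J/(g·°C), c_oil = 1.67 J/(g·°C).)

|Q_silver| = |Q_oil|:
627·0.235·(378 − 71) = m·1.67·(71 − 37.1)
56.61 m = 45235  ⇒  m ≈ 799 g

m ≈ 799 g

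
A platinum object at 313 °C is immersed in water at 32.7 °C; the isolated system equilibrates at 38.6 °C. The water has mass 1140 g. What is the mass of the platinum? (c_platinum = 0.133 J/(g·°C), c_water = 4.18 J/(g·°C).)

Heat lost by the platinum = heat gained by the water:
m×0.133×(313 − 38.6) = 1140×4.18×(38.6 − 32.7)
36.5 m = 28115  ⇒  m ≈ 770.4 g

m ≈ 770 g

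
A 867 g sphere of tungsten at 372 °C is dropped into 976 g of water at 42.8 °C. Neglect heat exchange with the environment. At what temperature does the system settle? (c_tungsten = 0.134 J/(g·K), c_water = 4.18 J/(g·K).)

T_f ≈ 51.9 °C

Set heat shed by the hot body equal to heat absorbed by the cold body:
867·0.134·(372 − T) = 976·4.18·(T − 42.8)
116.18(372 − T) = 4079.7(T − 42.8)
4195.9 T = 217829  ⇒  T ≈ 51.92 °C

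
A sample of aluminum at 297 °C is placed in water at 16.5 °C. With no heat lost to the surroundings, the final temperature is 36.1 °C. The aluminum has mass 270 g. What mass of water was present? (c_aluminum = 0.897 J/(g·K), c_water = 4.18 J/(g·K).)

m ≈ 771 g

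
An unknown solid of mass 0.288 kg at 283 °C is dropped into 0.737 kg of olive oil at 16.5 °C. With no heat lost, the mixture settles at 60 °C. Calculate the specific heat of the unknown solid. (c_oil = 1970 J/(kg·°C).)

Heat gained plus heat lost sum to zero:
0.288×c×(60 − 283) + 0.737×1970×(60 − 16.5) = 0
-64.22 c = -63157
c = -63157/-64.22 ≈ 983.4 J/(kg·°C)

c ≈ 983 J/(kg·°C)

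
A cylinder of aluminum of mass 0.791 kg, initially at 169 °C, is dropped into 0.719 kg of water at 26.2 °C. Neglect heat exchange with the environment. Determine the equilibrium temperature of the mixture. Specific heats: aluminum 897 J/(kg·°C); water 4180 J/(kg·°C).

Conservation of energy gives ΣQ = 0:
0.791·897·(T − 169) + 0.719·4180·(T − 26.2) = 0
709.53(T − 169) + 3005.4(T − 26.2) = 0
(709.53 + 3005.4) T = 709.53·169 + 3005.4·26.2
T = 198652/3714.9 ≈ 53.47 °C

T_f ≈ 53.5 °C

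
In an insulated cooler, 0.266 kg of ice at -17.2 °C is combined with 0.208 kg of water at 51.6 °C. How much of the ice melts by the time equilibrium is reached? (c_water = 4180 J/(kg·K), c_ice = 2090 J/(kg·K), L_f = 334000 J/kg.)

m_melted ≈ 0.106 kg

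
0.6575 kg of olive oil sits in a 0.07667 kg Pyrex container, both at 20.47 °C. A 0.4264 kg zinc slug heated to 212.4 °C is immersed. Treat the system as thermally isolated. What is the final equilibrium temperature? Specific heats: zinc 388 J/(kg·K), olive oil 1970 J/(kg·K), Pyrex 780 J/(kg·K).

T_f ≈ 41.4 °C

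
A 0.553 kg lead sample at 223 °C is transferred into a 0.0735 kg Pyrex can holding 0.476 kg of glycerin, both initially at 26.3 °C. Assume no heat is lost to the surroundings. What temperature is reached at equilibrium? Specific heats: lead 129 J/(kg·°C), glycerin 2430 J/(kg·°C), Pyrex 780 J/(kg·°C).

T_f ≈ 37.2 °C

Heat gained plus heat lost sum to zero:
0.553×129×(T − 223) + 0.476×2430×(T − 26.3) + 0.0735×780×(T − 26.3) = 0
1285.3 T = 47837
T ≈ 37.22 °C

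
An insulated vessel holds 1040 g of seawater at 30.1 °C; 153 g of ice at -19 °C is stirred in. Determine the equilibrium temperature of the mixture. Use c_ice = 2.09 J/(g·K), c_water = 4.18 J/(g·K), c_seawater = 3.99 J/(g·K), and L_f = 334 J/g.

Taking heat into each body as positive, Σ m c ΔT = 0:
warm ice to 0 °C: 153×2.09×(0 − (-19)) = 6075.6
  latent heat to melt: 153×334 = 51102
  warm the meltwater: 639.54 T
  seawater cools: 1040×3.99×(T − 30.1) = 4149.6(T − 30.1)
4789.1 T = 124903 − 57178 = 67725
T ≈ 14.14 °C. Since T > 0 °C, the all-ice-melts assumption holds.

T_f ≈ 14.1 °C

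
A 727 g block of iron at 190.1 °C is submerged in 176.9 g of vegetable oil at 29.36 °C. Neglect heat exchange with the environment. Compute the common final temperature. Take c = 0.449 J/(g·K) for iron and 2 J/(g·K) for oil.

T_f ≈ 106.5 °C

Energy conservation, ΣQ = 0:
727×0.449×(T − 190.1) + 176.9×2×(T − 29.36) = 0
680.22 T = 72441
T = 72441/680.22 ≈ 106.50 °C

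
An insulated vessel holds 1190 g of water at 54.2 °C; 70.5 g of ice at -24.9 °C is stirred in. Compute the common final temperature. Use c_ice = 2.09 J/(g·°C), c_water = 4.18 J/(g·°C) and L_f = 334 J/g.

Taking heat into each body as positive, Σ m c ΔT = 0:
ice -24.9→0 °C: 70.5×2.09×24.9 = 3668.9
  melt ice: 70.5×334 = 23547
  meltwater 0→T: 70.5×4.18×T = 294.69 T
  water: 4974.2(T − 54.2)
5268.9 T = 269602 − 27216 = 242386
T ≈ 46.00 °C. Since T > 0 °C, the all-ice-melts assumption holds.

T_f ≈ 46.0 °C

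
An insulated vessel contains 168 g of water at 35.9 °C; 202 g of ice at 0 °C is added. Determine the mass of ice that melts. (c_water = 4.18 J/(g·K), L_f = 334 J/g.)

Water can give up m c ΔT = 168·4.18·35.9 = 25210 J before reaching 0 °C.
Fully melting the ice requires m_ice L_f = 202·334 = 67468 J.
25210 J < 67468 J, so only part of the ice melts and the system sits at 0 °C.
m_melt = 25210 / L_f = 75.48 g.

m_melted ≈ 75.5 g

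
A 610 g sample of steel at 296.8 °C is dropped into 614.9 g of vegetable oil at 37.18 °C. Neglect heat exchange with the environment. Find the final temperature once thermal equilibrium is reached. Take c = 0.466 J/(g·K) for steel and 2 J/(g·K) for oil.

Set heat shed by the hot body equal to heat absorbed by the cold body:
610×0.466×(296.8 − T) = 614.9×2×(T − 37.18)
284.26(296.8 − T) = 1229.8(T − 37.18)
1514.1 T = 130092  ⇒  T ≈ 85.92 °C

T_f ≈ 85.9 °C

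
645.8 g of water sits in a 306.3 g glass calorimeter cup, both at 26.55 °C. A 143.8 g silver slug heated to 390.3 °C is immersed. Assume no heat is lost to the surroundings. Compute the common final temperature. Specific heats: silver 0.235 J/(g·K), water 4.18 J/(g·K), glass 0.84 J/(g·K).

T_f ≈ 30.7 °C

Let T be the final temperature. ΣQ_i = 0:
143.8*0.235*(T − 390.3) + 645.8*4.18*(T − 26.55) + 306.3*0.84*(T − 26.55) = 0
(33.79 + 2699.4 + 257.29) T = 33.79*390.3 + 2699.4*26.55 + 257.29*26.55
T ≈ 30.66 °C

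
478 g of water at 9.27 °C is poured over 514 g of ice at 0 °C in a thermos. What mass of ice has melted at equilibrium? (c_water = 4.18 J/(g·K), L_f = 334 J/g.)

Heat available from the water dropping to 0 °C: 478·4.18·9.27 = 18522 J.
Fully melting the ice requires m_ice L_f = 514·334 = 171676 J.
Since 18522 < 171676 J, not all the ice melts; equilibrium is at 0 °C.
m_melted·334 = 18522  ⇒  m_melted ≈ 55.45 g.

m_melted ≈ 55.5 g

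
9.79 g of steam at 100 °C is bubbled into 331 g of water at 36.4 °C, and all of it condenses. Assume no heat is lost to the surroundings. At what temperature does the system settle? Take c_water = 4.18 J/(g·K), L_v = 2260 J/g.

T_f ≈ 53.8 °C

Sum of m c ΔT and latent-heat terms is zero:
steam→water at 100 °C releases m L_v = 9.79·2260 = 22125
  condensate cools 100→T: 9.79·4.18·(T − 100) = 40.92(T − 100)
  water warms: 331·4.18·(T − 36.4) = 1383.6(T − 36.4)
1424.5 T = 22125 + 4092.2 + 50362 = 76580
T ≈ 53.76 °C (< 100 °C, so full condensation is consistent).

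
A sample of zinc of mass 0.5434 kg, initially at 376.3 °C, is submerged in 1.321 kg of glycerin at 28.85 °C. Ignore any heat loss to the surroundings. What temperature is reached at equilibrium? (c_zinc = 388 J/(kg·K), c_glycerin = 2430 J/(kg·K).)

Energy conservation, ΣQ = 0:
0.5434×388×(T − 376.3) + 1.321×2430×(T − 28.85) = 0
(210.84 + 3210) T = 210.84×376.3 + 3210×28.85
T = 171948/3420.9 ≈ 50.26 °C

T_f ≈ 50.3 °C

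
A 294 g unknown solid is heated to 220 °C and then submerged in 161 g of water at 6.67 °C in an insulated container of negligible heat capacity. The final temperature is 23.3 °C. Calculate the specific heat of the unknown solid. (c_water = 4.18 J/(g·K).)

c ≈ 0.194 J/(g·K)

Conservation of energy gives ΣQ = 0:
294·c·(23.3 − 220) + 161·4.18·(23.3 − 6.67) = 0
-57830 c = -11192
c = -11192/-57830 ≈ 0.1935 J/(g·K)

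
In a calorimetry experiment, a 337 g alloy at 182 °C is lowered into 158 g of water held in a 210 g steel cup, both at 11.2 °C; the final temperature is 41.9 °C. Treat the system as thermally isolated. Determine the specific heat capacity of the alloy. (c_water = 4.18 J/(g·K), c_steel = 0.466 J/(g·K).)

Taking heat into each body as positive, Σ m c ΔT = 0:
337×c×(41.9 − 182) + 158×4.18×(41.9 − 11.2) + 210×0.466×(41.9 − 11.2) = 0
-47214 c = -23280
c = -23280/-47214 ≈ 0.4931 J/(g·K)

c ≈ 0.493 J/(g·K)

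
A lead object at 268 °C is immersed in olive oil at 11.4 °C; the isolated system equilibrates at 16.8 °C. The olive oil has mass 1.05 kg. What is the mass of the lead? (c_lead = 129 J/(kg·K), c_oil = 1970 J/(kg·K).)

m ≈ 0.345 kg

Taking heat into each body as positive, Σ m c ΔT = 0:
m·129·(16.8 − 268) + 1.05·1970·(16.8 − 11.4) = 0
-32405 m = -11170
m = -11170/-32405 ≈ 0.3447 kg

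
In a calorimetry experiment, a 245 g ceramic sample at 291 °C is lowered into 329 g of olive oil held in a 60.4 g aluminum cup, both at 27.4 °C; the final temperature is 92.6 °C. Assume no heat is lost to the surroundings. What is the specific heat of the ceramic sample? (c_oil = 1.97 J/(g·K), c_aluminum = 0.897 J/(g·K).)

c ≈ 0.942 J/(g·K)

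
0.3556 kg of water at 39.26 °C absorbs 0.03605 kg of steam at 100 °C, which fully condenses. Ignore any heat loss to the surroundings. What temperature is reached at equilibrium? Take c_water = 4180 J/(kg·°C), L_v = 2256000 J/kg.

T_f ≈ 94.5 °C

Net heat exchanged in the isolated system is zero:
latent heat released on condensation: 0.03605·2256000 = 81329; condensate cools 100→T: 0.03605·4180·(T − 100) = 150.69(T − 100); original water: 1486.4(T − 39.26)
1637.1 T = 81329 + 15069 + 58356 = 154754
T ≈ 94.53 °C (< 100 °C, so full condensation is consistent).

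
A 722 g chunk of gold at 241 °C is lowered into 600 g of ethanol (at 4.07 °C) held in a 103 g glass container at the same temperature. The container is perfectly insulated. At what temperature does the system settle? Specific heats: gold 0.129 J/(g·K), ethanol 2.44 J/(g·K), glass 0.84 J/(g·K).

T_f ≈ 17.5 °C

Conservation of energy gives ΣQ = 0:
722·0.129·(T − 241) + 600·2.44·(T − 4.07) + 103·0.84·(T − 4.07) = 0
93.14(T − 241) + 1464(T − 4.07) + 86.52(T − 4.07) = 0
(93.14 + 1464 + 86.52) T = 93.14·241 + 1464·4.07 + 86.52·4.07
T = 28757 / 1643.7 = 17.5 °C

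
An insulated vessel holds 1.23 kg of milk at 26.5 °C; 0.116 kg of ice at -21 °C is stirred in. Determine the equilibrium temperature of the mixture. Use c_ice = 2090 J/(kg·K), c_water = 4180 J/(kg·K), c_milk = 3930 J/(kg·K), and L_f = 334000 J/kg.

Heat gained plus heat lost sum to zero:
ice -21→0 °C: 0.116×2090×21 = 5091.2
  melt ice: 0.116×334000 = 38744
  warm the meltwater: 484.88 T
  milk cools: 1.23×3930×(T − 26.5) = 4833.9(T − 26.5)
5318.8 T = 128098 − 43835 = 84263
T ≈ 15.84 °C. Since T > 0 °C, the all-ice-melts assumption holds.

T_f ≈ 15.8 °C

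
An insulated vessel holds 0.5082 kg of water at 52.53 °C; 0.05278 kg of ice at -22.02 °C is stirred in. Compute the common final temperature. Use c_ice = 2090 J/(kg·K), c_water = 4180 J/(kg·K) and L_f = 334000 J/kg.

Heat gained plus heat lost sum to zero:
warm ice to 0 °C: 0.05278×2090×(0 − (-22.02)) = 2429
  fusion: m_ice L_f = 0.05278×334000 = 17629
  warm the meltwater: 220.62 T
  water cools: 0.5082×4180×(T − 52.53) = 2124.3(T − 52.53)
2344.9 T = 111588 − 20058 = 91531
T ≈ 39.03 °C — above 0 °C, consistent with complete melting.

T_f ≈ 39.0 °C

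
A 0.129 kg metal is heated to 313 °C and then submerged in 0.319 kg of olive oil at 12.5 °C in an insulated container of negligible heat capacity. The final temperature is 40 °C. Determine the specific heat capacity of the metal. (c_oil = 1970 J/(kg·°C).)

Conservation of energy gives ΣQ = 0:
0.129×c×(40 − 313) + 0.319×1970×(40 − 12.5) = 0
-35.22 c = -17282
c = -17282/-35.22 ≈ 490.7 J/(kg·°C)

c ≈ 491 J/(kg·°C)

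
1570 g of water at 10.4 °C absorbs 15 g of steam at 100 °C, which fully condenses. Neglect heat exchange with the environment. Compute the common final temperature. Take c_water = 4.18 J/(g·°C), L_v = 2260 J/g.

T_f ≈ 16.4 °C

Setting the total heat transfer to zero:
latent heat released on condensation: 15×2260 = 33900; condensed water 100 °C→T: 62.7(T − 100); original water: 6562.6(T − 10.4)
6625.3 T = 33900 + 6270 + 68251 = 108421
T ≈ 16.36 °C (< 100 °C, so full condensation is consistent).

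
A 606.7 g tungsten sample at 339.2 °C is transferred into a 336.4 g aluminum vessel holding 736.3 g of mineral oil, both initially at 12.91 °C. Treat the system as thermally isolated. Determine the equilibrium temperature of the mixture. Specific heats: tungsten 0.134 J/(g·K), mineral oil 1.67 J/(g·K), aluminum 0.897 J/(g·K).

T_f ≈ 29.4 °C

With ΣQ=0 the equilibrium temperature is the m·c-weighted mean:
T_f = (81.3×339.2 + 1229.6×12.91 + 301.75×12.91) / (81.3 + 1229.6 + 301.75)
    = 47346 / 1612.7 ≈ 29.36 °C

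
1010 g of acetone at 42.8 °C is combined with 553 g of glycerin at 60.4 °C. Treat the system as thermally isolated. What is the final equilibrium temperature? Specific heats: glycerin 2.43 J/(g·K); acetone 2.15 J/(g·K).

T_f ≈ 49.5 °C

T_f = Σ m_i c_i T_i / Σ m_i c_i:
T_f = (1343.8*60.4 + 2171.5*42.8) / (1343.8 + 2171.5)
    = 174105 / 3515.3 ≈ 49.53 °C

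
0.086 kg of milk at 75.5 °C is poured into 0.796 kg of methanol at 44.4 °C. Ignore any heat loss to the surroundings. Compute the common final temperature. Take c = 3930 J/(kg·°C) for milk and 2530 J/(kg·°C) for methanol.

Set heat shed by the hot body equal to heat absorbed by the cold body:
0.086*3930*(75.5 − T) = 0.796*2530*(T − 44.4)
337.98(75.5 − T) = 2013.9(T − 44.4)
2351.9 T = 114934  ⇒  T ≈ 48.87 °C

T_f ≈ 48.9 °C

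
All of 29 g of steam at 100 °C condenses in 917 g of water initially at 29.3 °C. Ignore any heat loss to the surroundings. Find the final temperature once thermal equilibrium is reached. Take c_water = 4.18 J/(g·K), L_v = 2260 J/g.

Sum of m c ΔT and latent-heat terms is zero:
steam→water at 100 °C releases m L_v = 29·2260 = 65540; condensate cools 100→T: 29·4.18·(T − 100) = 121.22(T − 100); original water: 3833.1(T − 29.3)
3954.3 T = 65540 + 12122 + 112309 = 189971
T ≈ 48.04 °C, under the boiling point, so the assumption holds.

T_f ≈ 48.0 °C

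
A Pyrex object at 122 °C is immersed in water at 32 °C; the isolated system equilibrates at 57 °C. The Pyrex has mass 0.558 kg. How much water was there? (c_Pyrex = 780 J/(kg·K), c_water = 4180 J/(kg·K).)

m ≈ 0.271 kg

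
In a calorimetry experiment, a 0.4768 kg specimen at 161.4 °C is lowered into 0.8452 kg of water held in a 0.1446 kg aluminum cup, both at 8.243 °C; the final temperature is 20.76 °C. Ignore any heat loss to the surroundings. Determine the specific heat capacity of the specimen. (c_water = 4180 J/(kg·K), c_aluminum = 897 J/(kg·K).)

c ≈ 684 J/(kg·K)

Net heat exchanged in the isolated system is zero:
0.4768×c×(20.76 − 161.4) + 0.8452×4180×(20.76 − 8.243) + 0.1446×897×(20.76 − 8.243) = 0
-67.06 c = -45845
c = -45845/-67.06 ≈ 683.7 J/(kg·K)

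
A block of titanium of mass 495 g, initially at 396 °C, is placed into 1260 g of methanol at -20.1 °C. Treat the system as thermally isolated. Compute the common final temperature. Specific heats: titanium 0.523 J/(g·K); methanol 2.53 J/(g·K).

T_f = Σ m_i c_i T_i / Σ m_i c_i:
T_f = (258.88×396 + 3187.8×(-20.1)) / (258.88 + 3187.8)
    = 38444 / 3446.7 ≈ 11.15 °C

T_f ≈ 11.2 °C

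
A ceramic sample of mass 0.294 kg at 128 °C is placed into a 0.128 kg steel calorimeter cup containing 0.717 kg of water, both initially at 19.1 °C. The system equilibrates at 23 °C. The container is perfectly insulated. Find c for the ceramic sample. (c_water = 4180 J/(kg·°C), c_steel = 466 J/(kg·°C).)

Setting the total heat transfer to zero:
0.294·c·(23 − 128) + 0.717·4180·(23 − 19.1) + 0.128·466·(23 − 19.1) = 0
-30.87 c = -11921
c = -11921/-30.87 ≈ 386.2 J/(kg·°C)

c ≈ 386 J/(kg·°C)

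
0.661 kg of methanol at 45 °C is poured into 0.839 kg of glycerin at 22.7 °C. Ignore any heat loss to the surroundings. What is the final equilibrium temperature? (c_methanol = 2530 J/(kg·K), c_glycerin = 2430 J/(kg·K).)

T_f = Σ m_i c_i T_i / Σ m_i c_i:
T_f = (1672.3*45 + 2038.8*22.7) / (1672.3 + 2038.8)
    = 121535 / 3711.1 ≈ 32.75 °C

T_f ≈ 32.7 °C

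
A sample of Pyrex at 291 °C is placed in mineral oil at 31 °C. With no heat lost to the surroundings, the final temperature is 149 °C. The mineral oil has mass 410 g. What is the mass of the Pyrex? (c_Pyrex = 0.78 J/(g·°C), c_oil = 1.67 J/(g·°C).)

|Q_Pyrex| = |Q_oil|:
m×0.78×(291 − 149) = 410×1.67×(149 − 31)
110.76 m = 80795  ⇒  m ≈ 729.5 g

m ≈ 729 g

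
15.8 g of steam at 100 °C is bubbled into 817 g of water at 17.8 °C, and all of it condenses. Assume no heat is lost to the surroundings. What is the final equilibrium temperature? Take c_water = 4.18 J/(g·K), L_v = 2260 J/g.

Let T be the final temperature. ΣQ_i = 0:
latent heat released on condensation: 15.8·2260 = 35708; condensate cools 100→T: 15.8·4.18·(T − 100) = 66.04(T − 100); water warms: 817·4.18·(T − 17.8) = 3415.1(T − 17.8)
3481.1 T = 35708 + 6604.4 + 60788 = 103100
T ≈ 29.62 °C — below 100 °C, confirming all the steam condensed.

T_f ≈ 29.6 °C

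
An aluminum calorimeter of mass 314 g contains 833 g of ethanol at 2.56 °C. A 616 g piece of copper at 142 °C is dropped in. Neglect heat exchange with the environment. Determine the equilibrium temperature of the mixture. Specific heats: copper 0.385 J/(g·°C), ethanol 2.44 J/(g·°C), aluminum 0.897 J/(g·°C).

T_f ≈ 15.5 °C

Let T be the final temperature. ΣQ_i = 0:
616·0.385·(T − 142) + 833·2.44·(T − 2.56) + 314·0.897·(T − 2.56) = 0
2551.3 T = 39601
T = 39601/2551.3 ≈ 15.52 °C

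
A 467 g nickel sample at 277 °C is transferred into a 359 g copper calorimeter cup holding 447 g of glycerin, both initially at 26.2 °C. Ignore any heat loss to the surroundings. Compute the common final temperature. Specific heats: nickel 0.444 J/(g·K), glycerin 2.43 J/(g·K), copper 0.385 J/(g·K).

T_f ≈ 62.5 °C

Energy conservation, ΣQ = 0:
467*0.444*(T − 277) + 447*2.43*(T − 26.2) + 359*0.385*(T − 26.2) = 0
207.35(T − 277) + 1086.2(T − 26.2) + 138.22(T − 26.2) = 0
(207.35 + 1086.2 + 138.22) T = 207.35*277 + 1086.2*26.2 + 138.22*26.2
T ≈ 62.52 °C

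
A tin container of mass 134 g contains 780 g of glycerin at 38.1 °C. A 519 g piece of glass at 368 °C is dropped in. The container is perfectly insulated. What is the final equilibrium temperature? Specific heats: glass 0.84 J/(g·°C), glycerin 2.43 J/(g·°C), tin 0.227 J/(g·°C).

Taking heat into each body as positive, Σ m c ΔT = 0:
519*0.84*(T − 368) + 780*2.43*(T − 38.1) + 134*0.227*(T − 38.1) = 0
2361.8 T = 233807
T = 233807 / 2361.8 = 99 °C

T_f ≈ 99.0 °C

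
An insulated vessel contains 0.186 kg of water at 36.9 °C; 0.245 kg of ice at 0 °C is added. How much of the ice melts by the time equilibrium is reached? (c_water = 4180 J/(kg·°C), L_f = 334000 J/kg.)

m_melted ≈ 0.0859 kg

Water can give up m c ΔT = 0.186·4180·36.9 = 28689 J before reaching 0 °C.
Melting all 0.245 kg of ice would need 0.245·334000 = 81830 J.
That's not enough to melt it all — equilibrium is at 0 °C with ice remaining.
m_melted·334000 = 28689  ⇒  m_melted ≈ 0.0859 kg.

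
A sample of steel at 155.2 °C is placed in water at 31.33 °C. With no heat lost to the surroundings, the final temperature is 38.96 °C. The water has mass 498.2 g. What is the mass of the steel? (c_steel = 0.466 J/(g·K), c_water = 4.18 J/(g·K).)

m ≈ 293 g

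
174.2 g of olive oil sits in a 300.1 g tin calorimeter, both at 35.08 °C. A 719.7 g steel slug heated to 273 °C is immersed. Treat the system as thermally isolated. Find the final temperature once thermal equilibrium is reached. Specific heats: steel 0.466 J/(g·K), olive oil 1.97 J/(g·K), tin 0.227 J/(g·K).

T_f ≈ 141.9 °C

Energy conservation, ΣQ = 0:
719.7×0.466×(T − 273) + 174.2×1.97×(T − 35.08) + 300.1×0.227×(T − 35.08) = 0
335.38(T − 273) + 343.17(T − 35.08) + 68.12(T − 35.08) = 0
(335.38 + 343.17 + 68.12) T = 335.38×273 + 343.17×35.08 + 68.12×35.08
T = 105987 / 746.68 = 142 °C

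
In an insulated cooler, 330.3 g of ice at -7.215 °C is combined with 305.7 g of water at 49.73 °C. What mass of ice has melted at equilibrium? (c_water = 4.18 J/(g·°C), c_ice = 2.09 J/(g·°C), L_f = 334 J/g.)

m_melted ≈ 175 g

Cooling the water to 0 °C releases 305.7×4.18×49.73 = 63546 J.
Warming the ice to 0 °C takes 330.3×2.09×7.215 = 4980.7 J, leaving 58566 J for melting.
Fully melting the ice requires m_ice L_f = 330.3×334 = 110320 J.
That's not enough to melt it all — equilibrium is at 0 °C with ice remaining.
Mass melted = 58566/334 ≈ 175.3 g.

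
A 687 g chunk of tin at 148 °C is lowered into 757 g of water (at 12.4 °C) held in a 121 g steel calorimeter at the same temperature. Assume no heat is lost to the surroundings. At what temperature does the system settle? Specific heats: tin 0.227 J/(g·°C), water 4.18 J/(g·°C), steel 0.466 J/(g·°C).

With ΣQ=0 the equilibrium temperature is the m·c-weighted mean:
T_f = (155.95×148 + 3164.3×12.4 + 56.39×12.4) / (155.95 + 3164.3 + 56.39)
    = 63016 / 3376.6 ≈ 18.66 °C

T_f ≈ 18.7 °C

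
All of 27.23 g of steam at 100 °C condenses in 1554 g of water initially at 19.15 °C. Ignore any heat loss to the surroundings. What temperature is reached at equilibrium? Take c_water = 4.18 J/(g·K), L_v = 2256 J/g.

Setting the total heat transfer to zero:
steam→water at 100 °C releases m L_v = 27.23×2256 = 61431
  condensate cools 100→T: 27.23×4.18×(T − 100) = 113.82(T − 100)
  original water: 6495.7(T − 19.15)
6609.5 T = 61431 + 11382 + 124393 = 197206
T ≈ 29.84 °C (< 100 °C, so full condensation is consistent).

T_f ≈ 29.8 °C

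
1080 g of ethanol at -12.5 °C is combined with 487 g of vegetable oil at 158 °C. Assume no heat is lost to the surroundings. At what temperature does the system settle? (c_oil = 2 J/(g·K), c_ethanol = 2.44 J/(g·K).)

T_f ≈ 33.5 °C

|Q_oil| = |Q_ethanol|:
487·2·(158 − T) = 1080·2.44·(T − (-12.5))
974(158 − T) = 2635.2(T − (-12.5))
3609.2 T = 120952  ⇒  T ≈ 33.51 °C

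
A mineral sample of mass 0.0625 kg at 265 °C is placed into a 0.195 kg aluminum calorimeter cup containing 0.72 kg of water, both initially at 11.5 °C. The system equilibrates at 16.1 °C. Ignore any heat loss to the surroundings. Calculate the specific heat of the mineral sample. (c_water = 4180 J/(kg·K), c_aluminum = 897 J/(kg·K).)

Heat gained plus heat lost sum to zero:
0.0625×c×(16.1 − 265) + 0.72×4180×(16.1 − 11.5) + 0.195×897×(16.1 − 11.5) = 0
-15.56 c = -14649
c = -14649/-15.56 ≈ 941.7 J/(kg·K)

c ≈ 942 J/(kg·K)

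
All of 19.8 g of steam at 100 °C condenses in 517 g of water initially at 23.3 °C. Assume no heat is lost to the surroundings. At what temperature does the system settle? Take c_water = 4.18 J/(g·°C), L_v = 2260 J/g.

T_f ≈ 46.1 °C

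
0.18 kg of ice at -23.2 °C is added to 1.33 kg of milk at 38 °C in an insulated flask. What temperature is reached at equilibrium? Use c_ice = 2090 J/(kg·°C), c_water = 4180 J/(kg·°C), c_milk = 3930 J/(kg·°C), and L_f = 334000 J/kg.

Net heat exchanged in the isolated system is zero:
warm ice to 0 °C: 0.18·2090·(0 − (-23.2)) = 8727.8
  melt ice: 0.18·334000 = 60120
  warm the meltwater: 752.4 T
  milk: 5226.9(T − 38)
5979.3 T = 198622 − 68848 = 129774
T ≈ 21.70 °C (positive, so assuming full melt was valid).

T_f ≈ 21.7 °C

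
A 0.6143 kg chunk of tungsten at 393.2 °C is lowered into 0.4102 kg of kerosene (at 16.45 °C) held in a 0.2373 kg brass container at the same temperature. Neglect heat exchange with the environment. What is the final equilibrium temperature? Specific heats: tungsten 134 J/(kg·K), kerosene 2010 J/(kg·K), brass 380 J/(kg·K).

Setting the total heat transfer to zero:
0.6143·134·(T − 393.2) + 0.4102·2010·(T − 16.45) + 0.2373·380·(T − 16.45) = 0
82.32(T − 393.2) + 824.5(T − 16.45) + 90.17(T − 16.45) = 0
996.99 T = 47413
T = 47413 / 996.99 = 47.6 °C

T_f ≈ 47.6 °C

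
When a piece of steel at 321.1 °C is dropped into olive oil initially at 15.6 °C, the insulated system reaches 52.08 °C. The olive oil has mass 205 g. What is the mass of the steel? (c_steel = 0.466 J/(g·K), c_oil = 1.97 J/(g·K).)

m ≈ 118 g

|Q_steel| = |Q_oil|:
m·0.466·(321.1 − 52.08) = 205·1.97·(52.08 − 15.6)
125.36 m = 14732  ⇒  m ≈ 117.5 g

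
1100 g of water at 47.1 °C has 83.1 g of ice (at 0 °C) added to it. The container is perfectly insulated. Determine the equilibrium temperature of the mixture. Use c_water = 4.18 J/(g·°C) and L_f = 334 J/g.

T_f ≈ 38.2 °C

Net heat exchanged in the isolated system is zero:
latent heat to melt: 83.1×334 = 27755; meltwater 0→T: 83.1×4.18×T = 347.36 T; water cools: 1100×4.18×(T − 47.1) = 4598(T − 47.1)
4945.4 T = 216566 − 27755 = 188810
T ≈ 38.18 °C (positive, so assuming full melt was valid).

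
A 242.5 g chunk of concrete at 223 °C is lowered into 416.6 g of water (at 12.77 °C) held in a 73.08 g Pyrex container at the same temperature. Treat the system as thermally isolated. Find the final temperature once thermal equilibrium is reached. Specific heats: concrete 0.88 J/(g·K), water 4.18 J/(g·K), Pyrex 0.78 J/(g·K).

T_f ≈ 35.1 °C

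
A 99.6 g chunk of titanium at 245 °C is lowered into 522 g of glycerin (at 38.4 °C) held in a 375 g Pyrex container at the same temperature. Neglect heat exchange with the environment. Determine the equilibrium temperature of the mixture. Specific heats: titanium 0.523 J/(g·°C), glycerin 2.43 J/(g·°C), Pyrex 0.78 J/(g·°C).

Setting the total heat transfer to zero:
99.6×0.523×(T − 245) + 522×2.43×(T − 38.4) + 375×0.78×(T − 38.4) = 0
52.09(T − 245) + 1268.5(T − 38.4) + 292.5(T − 38.4) = 0
(52.09 + 1268.5 + 292.5) T = 52.09×245 + 1268.5×38.4 + 292.5×38.4
T ≈ 45.07 °C

T_f ≈ 45.1 °C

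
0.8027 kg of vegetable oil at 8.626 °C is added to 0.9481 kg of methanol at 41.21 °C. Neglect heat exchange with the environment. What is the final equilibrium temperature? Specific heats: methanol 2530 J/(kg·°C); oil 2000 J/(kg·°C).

T_f ≈ 28.1 °C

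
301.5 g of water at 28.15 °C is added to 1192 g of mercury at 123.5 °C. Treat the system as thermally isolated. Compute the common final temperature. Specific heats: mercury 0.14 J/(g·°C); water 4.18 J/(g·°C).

T_f is the heat-capacity-weighted average of the initial temperatures:
T_f = (166.88·123.5 + 1260.3·28.15) / (166.88 + 1260.3)
    = 56086 / 1427.2 ≈ 39.30 °C

T_f ≈ 39.3 °C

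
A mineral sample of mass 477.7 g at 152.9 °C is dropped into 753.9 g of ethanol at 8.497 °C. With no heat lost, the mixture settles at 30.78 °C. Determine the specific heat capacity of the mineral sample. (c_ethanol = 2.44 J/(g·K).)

Heat lost by the mineral sample = heat gained by the ethanol:
477.7·c·(152.9 − 30.78) = 753.9·2.44·(30.78 − 8.497)
58337 c = 40990  ⇒  c ≈ 0.7026 J/(g·K)

c ≈ 0.703 J/(g·K)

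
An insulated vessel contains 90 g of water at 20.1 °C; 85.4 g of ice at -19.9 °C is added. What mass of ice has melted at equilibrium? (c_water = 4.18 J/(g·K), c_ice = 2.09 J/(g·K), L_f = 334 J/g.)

m_melted ≈ 12 g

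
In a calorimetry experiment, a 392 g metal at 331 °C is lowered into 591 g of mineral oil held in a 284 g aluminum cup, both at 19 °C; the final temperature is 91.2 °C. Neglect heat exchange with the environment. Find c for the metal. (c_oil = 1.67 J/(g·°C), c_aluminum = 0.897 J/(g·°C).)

c ≈ 0.954 J/(g·°C)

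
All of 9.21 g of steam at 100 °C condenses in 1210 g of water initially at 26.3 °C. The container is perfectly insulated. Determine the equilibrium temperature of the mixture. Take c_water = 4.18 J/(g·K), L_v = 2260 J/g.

Net heat exchanged in the isolated system is zero:
latent heat released on condensation: 9.21·2260 = 20815; condensed water 100 °C→T: 38.5(T − 100); original water: 5057.8(T − 26.3)
5096.3 T = 20815 + 3849.8 + 133020 = 157685
T ≈ 30.94 °C — below 100 °C, confirming all the steam condensed.

T_f ≈ 30.9 °C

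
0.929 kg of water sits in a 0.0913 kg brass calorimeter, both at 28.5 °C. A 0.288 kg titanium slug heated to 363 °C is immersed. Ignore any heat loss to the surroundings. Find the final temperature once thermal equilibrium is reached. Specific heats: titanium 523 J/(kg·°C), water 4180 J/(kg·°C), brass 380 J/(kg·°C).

T_f ≈ 40.9 °C

Net heat exchanged in the isolated system is zero:
0.288·523·(T − 363) + 0.929·4180·(T − 28.5) + 0.0913·380·(T − 28.5) = 0
4068.5 T = 166337
T = 166337/4068.5 ≈ 40.88 °C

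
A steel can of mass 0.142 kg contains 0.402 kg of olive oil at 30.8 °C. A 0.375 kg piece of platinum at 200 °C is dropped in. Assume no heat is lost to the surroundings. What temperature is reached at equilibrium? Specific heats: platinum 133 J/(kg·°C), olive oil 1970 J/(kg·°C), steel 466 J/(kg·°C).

Energy conservation, ΣQ = 0:
0.375*133*(T − 200) + 0.402*1970*(T − 30.8) + 0.142*466*(T − 30.8) = 0
49.88(T − 200) + 791.94(T − 30.8) + 66.17(T − 30.8) = 0
907.99 T = 36405
T = 36405/907.99 ≈ 40.09 °C

T_f ≈ 40.1 °C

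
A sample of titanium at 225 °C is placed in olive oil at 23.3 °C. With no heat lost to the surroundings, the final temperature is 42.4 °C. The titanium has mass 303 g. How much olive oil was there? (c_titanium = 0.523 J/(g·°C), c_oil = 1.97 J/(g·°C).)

|Q_titanium| = |Q_oil|:
303·0.523·(225 − 42.4) = m·1.97·(42.4 − 23.3)
37.63 m = 28936  ⇒  m ≈ 769 g

m ≈ 769 g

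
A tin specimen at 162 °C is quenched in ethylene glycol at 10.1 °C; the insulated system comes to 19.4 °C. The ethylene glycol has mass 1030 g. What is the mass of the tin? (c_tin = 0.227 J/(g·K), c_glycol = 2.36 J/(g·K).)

|Q_tin| = |Q_glycol|:
m×0.227×(162 − 19.4) = 1030×2.36×(19.4 − 10.1)
32.37 m = 22606  ⇒  m ≈ 698.4 g

m ≈ 698 g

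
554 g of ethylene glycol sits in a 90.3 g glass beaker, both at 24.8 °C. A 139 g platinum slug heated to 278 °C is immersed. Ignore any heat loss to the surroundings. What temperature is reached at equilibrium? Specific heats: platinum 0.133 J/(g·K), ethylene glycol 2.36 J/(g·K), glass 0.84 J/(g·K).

T_f ≈ 28.1 °C

Energy conservation, ΣQ = 0:
139*0.133*(T − 278) + 554*2.36*(T − 24.8) + 90.3*0.84*(T − 24.8) = 0
18.49(T − 278) + 1307.4(T − 24.8) + 75.85(T − 24.8) = 0
(18.49 + 1307.4 + 75.85) T = 18.49*278 + 1307.4*24.8 + 75.85*24.8
T = 39445/1401.8 ≈ 28.14 °C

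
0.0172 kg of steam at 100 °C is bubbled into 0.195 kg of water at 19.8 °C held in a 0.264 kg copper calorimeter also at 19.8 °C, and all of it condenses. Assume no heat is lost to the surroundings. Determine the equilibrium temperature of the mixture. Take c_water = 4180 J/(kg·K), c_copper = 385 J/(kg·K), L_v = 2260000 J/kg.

T_f ≈ 65.0 °C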